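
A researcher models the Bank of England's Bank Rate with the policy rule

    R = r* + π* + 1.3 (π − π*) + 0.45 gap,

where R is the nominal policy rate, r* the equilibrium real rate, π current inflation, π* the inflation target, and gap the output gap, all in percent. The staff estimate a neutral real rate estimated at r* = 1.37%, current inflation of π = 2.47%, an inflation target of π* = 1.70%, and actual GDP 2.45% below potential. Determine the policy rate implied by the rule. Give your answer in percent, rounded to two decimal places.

2.97%

Output 2.45% below potential → gap = -2.45.
R = 1.37 + 1.70 + 1.3 × (2.47 − 1.70) + 0.45 × (-2.45)
   = 1.37 + 1.7 + 1.001 − 1.1025 = 2.97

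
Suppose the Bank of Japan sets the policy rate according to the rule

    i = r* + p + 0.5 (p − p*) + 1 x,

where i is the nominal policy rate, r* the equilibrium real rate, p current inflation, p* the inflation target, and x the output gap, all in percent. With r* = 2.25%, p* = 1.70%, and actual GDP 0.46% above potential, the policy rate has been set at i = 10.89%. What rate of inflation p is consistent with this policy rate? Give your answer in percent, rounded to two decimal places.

Output 0.46% above potential → x = 0.46.
Collecting p: i = r* + (1 + 0.5) p − 0.5 p* + 1 x
1.5 p = 10.89 − 2.25 + 0.5 × 1.70 − 1 × 0.46 = 9.03
p = 9.03 / 1.5 = 6.02

6.02%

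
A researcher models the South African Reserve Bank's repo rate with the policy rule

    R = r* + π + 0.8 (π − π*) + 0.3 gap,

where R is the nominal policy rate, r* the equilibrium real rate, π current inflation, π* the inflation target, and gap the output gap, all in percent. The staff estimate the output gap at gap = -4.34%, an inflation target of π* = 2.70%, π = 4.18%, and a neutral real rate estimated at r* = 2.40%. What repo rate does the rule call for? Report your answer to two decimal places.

R = 2.40 + 4.18 + 0.8 × (4.18 − 2.70) + 0.3 × (-4.34)
   = 2.40 + 4.18 + 1.184 − 1.302 = 6.46

6.46%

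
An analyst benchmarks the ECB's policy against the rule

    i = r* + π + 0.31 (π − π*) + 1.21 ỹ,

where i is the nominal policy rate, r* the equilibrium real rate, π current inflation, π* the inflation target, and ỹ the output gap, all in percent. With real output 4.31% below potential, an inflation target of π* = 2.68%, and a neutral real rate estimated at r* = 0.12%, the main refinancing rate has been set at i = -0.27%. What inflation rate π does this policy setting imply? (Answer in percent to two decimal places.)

Output 4.31% below potential → ỹ = -4.31.
Collecting π: i = r* + (1 + 0.31) π − 0.31 π* + 1.21 ỹ
1.31 π = -0.27 − 0.12 + 0.31 × 2.68 − 1.21 × (-4.31) = 5.6559
π = 5.6559 / 1.31 = 4.32

4.32%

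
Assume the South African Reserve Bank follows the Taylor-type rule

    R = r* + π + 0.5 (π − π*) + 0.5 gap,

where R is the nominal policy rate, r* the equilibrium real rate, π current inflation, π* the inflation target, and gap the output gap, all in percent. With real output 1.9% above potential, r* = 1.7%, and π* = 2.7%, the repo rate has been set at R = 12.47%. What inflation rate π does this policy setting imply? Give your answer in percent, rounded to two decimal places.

7.45%

Output 1.9% above potential → gap = 1.9.
Collecting π: R = r* + (1 + 0.5) π − 0.5 π* + 0.5 gap
1.5 π = 12.47 − 1.7 + 0.5 × 2.7 − 0.5 × 1.9 = 11.17
π = 11.17 / 1.5 = 7.45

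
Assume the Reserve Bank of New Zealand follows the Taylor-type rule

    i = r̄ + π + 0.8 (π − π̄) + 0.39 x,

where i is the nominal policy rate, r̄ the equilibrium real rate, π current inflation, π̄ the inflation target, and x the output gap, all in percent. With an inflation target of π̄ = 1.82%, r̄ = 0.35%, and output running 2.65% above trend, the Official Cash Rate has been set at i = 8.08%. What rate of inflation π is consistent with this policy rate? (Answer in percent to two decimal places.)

4.53%

Output 2.65% above potential → x = 2.65.
Collecting π: i = r̄ + (1 + 0.8) π − 0.8 π̄ + 0.39 x
1.8 π = 8.08 − 0.35 + 0.8 × 1.82 − 0.39 × 2.65 = 8.1525
π = 8.1525 / 1.8 = 4.53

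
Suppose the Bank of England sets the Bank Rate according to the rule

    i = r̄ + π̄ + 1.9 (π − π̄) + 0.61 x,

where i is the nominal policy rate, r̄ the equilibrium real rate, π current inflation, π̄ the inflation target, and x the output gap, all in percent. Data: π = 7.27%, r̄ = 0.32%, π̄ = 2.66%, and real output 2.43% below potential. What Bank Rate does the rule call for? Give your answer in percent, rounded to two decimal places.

Output 2.43% below potential → x = -2.43.
i = 0.32 + 2.66 + 1.9 × (7.27 − 2.66) + 0.61 × (-2.43)
   = 0.32 + 2.66 + 8.759 − 1.4823 = 10.26

10.26%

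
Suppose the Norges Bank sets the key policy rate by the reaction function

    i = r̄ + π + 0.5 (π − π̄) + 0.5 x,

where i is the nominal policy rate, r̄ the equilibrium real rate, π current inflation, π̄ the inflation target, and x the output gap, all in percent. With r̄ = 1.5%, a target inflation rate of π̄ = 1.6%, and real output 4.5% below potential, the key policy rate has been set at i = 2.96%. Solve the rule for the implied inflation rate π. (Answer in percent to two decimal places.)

3.01%

Output 4.5% below potential → x = -4.5.
Collecting π: i = r̄ + (1 + 0.5) π − 0.5 π̄ + 0.5 x
1.5 π = 2.96 − 1.5 + 0.5 × 1.6 − 0.5 × (-4.5) = 4.51
π = 4.51 / 1.5 = 3.01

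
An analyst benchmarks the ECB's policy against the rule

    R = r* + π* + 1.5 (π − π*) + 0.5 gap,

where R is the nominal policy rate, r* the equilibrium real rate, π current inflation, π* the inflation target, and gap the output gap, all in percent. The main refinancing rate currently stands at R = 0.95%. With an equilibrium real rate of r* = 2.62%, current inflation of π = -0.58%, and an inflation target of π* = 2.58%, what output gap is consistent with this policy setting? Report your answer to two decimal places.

0.98%

0.5 gap = 0.95 − 2.62 − 2.58 − 1.5 × ((-0.58) − 2.58) = 0.49
gap = 0.49 / 0.5 = 0.98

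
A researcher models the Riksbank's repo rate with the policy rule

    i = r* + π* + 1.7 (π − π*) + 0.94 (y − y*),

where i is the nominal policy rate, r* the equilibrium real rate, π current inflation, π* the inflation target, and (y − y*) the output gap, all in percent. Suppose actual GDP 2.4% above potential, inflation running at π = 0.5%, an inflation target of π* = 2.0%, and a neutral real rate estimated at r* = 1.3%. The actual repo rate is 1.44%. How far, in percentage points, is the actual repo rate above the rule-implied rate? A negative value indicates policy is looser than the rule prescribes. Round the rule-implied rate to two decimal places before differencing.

Output 2.4% above potential → (y − y*) = 2.4.
i = 1.3 + 2.0 + 1.7 × (0.5 − 2.0) + 0.94 × 2.4
   = 1.3 + 2 − 2.55 + 2.256 = 3.01
Deviation = 1.44 − 3.01 = -1.57 pp.

-1.57 pp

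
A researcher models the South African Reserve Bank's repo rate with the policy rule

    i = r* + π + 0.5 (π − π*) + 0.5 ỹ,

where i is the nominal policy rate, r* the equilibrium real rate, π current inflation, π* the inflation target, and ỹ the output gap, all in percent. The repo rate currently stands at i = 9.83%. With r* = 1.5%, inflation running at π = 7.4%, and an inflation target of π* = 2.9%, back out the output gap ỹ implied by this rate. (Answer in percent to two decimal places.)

0.5 ỹ = 9.83 − 1.5 − 7.4 − 0.5 × (7.4 − 2.9) = -1.32
ỹ = -1.32 / 0.5 = -2.64

-2.64%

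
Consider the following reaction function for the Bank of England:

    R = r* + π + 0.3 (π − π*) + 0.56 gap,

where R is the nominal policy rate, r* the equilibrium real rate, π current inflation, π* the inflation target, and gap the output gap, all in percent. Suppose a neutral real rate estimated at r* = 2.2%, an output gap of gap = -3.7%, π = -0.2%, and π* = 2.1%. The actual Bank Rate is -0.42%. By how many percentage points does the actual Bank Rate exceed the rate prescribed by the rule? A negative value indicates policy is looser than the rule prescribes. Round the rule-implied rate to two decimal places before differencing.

R = 2.2 + (-0.2) + 0.3 × (-0.2 − 2.1) + 0.56 × (-3.7)
   = 2.2 − 0.2 − 0.69 − 2.072 = -0.76
Deviation = -0.42 − (-0.76) = 0.34 pp.

0.34 pp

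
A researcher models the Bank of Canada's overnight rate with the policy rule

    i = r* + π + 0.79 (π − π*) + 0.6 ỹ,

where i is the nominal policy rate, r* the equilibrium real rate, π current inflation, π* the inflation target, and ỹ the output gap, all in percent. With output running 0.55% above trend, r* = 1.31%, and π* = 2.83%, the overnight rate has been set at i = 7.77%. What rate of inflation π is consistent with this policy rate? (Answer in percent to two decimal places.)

Output 0.55% above potential → ỹ = 0.55.
Collecting π: i = r* + (1 + 0.79) π − 0.79 π* + 0.6 ỹ
1.79 π = 7.77 − 1.31 + 0.79 × 2.83 − 0.6 × 0.55 = 8.3657
π = 8.3657 / 1.79 = 4.67

4.67%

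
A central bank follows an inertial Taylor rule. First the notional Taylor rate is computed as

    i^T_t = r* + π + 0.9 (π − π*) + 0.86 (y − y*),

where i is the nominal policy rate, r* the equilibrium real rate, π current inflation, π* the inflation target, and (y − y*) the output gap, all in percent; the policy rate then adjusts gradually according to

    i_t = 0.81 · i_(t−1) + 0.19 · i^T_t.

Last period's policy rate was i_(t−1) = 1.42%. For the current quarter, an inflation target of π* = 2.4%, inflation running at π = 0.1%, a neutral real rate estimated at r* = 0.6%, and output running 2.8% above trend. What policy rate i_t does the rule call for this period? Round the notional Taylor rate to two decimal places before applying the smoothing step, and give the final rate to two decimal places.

Output 2.8% above potential → (y − y*) = 2.8.
i^T_t = 0.6 + 0.1 + 0.9 × (0.1 − 2.4) + 0.86 × 2.8
   = 0.6 + 0.1 − 2.07 + 2.408 = 1.04
i_t = 0.81 × 1.42 + 0.19 × 1.04 = 1.1502 + 0.1976 = 1.35

1.35%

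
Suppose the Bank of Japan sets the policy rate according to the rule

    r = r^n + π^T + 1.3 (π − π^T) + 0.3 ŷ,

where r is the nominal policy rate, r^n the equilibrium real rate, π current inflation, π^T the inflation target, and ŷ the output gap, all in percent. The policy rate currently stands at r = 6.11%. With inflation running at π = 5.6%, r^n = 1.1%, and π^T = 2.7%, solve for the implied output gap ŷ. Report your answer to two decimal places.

-4.87%

0.3 ŷ = 6.11 − 1.1 − 2.7 − 1.3 × (5.6 − 2.7) = -1.46
ŷ = -1.46 / 0.3 = -4.87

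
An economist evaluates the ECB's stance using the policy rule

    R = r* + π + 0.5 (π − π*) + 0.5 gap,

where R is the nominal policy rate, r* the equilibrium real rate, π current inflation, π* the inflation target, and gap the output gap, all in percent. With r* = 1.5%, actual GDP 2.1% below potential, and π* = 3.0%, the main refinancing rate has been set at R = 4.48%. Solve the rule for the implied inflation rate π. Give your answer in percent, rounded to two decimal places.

3.69%

Output 2.1% below potential → gap = -2.1.
Collecting π: R = r* + (1 + 0.5) π − 0.5 π* + 0.5 gap
1.5 π = 4.48 − 1.5 + 0.5 × 3.0 − 0.5 × (-2.1) = 5.53
π = 5.53 / 1.5 = 3.69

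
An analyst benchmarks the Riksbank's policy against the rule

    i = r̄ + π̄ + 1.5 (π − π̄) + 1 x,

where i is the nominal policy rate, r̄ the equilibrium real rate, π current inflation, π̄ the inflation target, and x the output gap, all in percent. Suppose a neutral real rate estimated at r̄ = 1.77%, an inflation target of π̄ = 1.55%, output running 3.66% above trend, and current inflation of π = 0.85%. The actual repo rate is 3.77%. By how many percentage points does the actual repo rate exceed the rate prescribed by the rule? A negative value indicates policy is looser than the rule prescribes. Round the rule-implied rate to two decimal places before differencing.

-2.16 pp

Output 3.66% above potential → x = 3.66.
i = 1.77 + 1.55 + 1.5 × (0.85 − 1.55) + 1 × 3.66
   = 1.77 + 1.55 − 1.05 + 3.66 = 5.93
Deviation = 3.77 − 5.93 = -2.16 pp.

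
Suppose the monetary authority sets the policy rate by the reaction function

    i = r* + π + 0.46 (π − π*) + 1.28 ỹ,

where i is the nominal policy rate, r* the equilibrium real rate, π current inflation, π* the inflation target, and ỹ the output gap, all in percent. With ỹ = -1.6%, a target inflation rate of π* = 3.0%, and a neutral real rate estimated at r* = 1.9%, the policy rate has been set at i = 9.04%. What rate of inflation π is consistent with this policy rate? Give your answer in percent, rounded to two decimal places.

7.24%

Collecting π: i = r* + (1 + 0.46) π − 0.46 π* + 1.28 ỹ
1.46 π = 9.04 − 1.9 + 0.46 × 3.0 − 1.28 × (-1.6) = 10.568
π = 10.568 / 1.46 = 7.24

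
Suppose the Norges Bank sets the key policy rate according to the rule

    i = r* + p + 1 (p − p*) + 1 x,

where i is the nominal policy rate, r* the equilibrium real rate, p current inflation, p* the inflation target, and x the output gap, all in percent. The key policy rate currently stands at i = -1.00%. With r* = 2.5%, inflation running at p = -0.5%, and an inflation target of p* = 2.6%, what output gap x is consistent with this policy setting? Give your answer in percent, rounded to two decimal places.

1 x = -1.00 − 2.5 − (-0.5) − 1 × ((-0.5) − 2.6) = 0.1
x = 0.1 / 1 = 0.10

0.10%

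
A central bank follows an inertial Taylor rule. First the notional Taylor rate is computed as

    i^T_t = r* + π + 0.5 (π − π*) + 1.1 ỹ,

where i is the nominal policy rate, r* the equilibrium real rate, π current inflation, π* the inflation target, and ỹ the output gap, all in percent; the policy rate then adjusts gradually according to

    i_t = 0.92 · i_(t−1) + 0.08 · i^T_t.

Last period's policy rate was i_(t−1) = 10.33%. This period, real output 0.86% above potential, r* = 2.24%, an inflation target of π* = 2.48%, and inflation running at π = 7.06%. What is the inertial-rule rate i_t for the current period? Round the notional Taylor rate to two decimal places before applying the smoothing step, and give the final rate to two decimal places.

Output 0.86% above potential → ỹ = 0.86.
i^T_t = 2.24 + 7.06 + 0.5 × (7.06 − 2.48) + 1.1 × 0.86
   = 2.24 + 7.06 + 2.29 + 0.946 = 12.54
i_t = 0.92 × 10.33 + 0.08 × 12.54 = 9.5036 + 1.0032 = 10.51

10.51%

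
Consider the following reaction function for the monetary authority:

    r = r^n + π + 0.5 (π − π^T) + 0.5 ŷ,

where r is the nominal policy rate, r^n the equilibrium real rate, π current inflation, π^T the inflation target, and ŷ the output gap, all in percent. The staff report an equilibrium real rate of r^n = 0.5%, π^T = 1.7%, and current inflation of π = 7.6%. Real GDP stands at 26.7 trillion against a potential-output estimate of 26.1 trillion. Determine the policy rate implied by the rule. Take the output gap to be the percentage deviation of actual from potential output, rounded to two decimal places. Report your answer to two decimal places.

Output gap = 100 × (26.7 − 26.1) / 26.1 = 2.30%.
r = 0.50 + 7.60 + 0.5 × (7.60 − 1.70) + 0.5 × 2.30
   = 0.50 + 7.6 + 2.95 + 1.15 = 12.20

12.20%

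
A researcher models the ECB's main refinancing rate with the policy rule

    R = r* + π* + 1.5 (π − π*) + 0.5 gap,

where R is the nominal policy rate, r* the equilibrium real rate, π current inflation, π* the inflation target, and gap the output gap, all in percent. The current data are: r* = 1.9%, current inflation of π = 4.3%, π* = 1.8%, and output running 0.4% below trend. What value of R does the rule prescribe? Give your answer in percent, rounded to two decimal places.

Output 0.4% below potential → gap = -0.4.
R = 1.9 + 1.8 + 1.5 × (4.3 − 1.8) + 0.5 × (-0.4)
   = 1.9 + 1.8 + 3.75 − 0.2 = 7.25

7.25%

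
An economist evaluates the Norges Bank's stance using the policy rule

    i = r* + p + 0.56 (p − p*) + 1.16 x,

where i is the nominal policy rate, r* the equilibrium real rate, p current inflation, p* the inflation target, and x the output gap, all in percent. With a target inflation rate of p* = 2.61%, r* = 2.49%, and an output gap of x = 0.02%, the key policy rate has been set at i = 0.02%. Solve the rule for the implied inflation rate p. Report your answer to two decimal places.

Collecting p: i = r* + (1 + 0.56) p − 0.56 p* + 1.16 x
1.56 p = 0.02 − 2.49 + 0.56 × 2.61 − 1.16 × 0.02 = -1.0316
p = -1.0316 / 1.56 = -0.66

-0.66%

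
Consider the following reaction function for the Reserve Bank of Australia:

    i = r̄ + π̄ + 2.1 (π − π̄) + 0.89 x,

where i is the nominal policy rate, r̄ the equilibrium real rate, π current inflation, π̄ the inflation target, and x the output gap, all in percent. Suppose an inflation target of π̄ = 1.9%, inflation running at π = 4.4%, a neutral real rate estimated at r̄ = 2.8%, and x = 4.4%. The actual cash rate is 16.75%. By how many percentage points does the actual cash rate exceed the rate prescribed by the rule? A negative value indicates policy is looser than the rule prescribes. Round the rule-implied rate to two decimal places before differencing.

2.88 pp

i = 2.8 + 1.9 + 2.1 × (4.4 − 1.9) + 0.89 × 4.4
   = 2.8 + 1.9 + 5.25 + 3.916 = 13.87
Deviation = 16.75 − 13.87 = 2.88 pp.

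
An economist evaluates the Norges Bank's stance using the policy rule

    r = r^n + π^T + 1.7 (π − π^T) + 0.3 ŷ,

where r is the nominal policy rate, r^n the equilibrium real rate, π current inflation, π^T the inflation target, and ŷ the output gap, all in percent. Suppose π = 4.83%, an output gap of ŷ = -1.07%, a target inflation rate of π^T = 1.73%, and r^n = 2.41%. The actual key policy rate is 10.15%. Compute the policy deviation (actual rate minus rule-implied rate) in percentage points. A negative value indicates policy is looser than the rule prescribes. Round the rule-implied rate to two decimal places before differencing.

1.06 pp

r = 2.41 + 1.73 + 1.7 × (4.83 − 1.73) + 0.3 × (-1.07)
   = 2.41 + 1.73 + 5.27 − 0.321 = 9.09
Deviation = 10.15 − 9.09 = 1.06 pp.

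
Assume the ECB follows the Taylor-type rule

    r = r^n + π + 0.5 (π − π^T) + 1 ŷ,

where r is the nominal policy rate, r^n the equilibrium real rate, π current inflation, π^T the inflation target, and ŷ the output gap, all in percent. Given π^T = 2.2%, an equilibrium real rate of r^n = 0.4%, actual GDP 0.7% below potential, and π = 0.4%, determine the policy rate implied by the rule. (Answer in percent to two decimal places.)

-0.80%

Output 0.7% below potential → ŷ = -0.7.
r = 0.4 + 0.4 + 0.5 × (0.4 − 2.2) + 1 × (-0.7)
   = 0.4 + 0.4 − 0.9 − 0.7 = -0.80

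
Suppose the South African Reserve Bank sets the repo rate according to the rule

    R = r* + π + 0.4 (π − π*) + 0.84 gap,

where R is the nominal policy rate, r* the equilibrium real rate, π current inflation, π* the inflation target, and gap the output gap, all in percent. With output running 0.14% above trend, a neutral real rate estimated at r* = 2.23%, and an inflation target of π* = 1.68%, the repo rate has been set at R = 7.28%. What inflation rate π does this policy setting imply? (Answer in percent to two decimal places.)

Output 0.14% above potential → gap = 0.14.
Collecting π: R = r* + (1 + 0.4) π − 0.4 π* + 0.84 gap
1.4 π = 7.28 − 2.23 + 0.4 × 1.68 − 0.84 × 0.14 = 5.6044
π = 5.6044 / 1.4 = 4.00

4.00%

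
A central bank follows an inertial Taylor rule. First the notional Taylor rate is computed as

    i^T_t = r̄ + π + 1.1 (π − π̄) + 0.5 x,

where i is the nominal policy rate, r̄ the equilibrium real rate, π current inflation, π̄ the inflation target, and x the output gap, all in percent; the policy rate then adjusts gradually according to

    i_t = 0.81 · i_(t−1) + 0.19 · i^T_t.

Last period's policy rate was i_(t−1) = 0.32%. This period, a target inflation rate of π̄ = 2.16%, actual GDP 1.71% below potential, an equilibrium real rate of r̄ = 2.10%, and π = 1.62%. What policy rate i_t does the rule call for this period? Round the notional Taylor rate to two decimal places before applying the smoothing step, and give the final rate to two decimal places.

Output 1.71% below potential → x = -1.71.
i^T_t = 2.10 + 1.62 + 1.1 × (1.62 − 2.16) + 0.5 × (-1.71)
   = 2.10 + 1.62 − 0.594 − 0.855 = 2.27
i_t = 0.81 × 0.32 + 0.19 × 2.27 = 0.2592 + 0.4313 = 0.69

0.69%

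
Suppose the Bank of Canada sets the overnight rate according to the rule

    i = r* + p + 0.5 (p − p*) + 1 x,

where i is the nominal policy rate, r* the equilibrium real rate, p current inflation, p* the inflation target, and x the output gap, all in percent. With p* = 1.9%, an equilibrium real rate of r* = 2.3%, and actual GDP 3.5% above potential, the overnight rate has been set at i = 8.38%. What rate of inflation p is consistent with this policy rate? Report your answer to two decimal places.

Output 3.5% above potential → x = 3.5.
Collecting p: i = r* + (1 + 0.5) p − 0.5 p* + 1 x
1.5 p = 8.38 − 2.3 + 0.5 × 1.9 − 1 × 3.5 = 3.53
p = 3.53 / 1.5 = 2.35

2.35%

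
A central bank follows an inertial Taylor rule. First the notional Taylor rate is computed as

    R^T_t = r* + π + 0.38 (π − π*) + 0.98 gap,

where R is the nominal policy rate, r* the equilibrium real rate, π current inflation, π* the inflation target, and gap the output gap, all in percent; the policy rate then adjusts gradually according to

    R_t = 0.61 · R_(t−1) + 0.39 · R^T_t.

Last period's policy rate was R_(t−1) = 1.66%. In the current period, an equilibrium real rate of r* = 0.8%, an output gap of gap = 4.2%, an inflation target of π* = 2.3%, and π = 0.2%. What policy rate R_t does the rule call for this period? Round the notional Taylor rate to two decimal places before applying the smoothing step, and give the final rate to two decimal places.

2.70%

R^T_t = 0.8 + 0.2 + 0.38 × (0.2 − 2.3) + 0.98 × 4.2
   = 0.8 + 0.2 − 0.798 + 4.116 = 4.32
R_t = 0.61 × 1.66 + 0.39 × 4.32 = 1.0126 + 1.6848 = 2.70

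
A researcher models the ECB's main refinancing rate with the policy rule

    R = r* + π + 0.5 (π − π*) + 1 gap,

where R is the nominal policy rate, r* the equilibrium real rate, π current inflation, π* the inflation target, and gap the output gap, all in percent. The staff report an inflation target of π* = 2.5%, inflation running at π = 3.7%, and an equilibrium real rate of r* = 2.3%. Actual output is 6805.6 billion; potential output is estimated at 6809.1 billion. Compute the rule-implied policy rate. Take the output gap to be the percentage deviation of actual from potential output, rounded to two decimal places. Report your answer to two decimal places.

Output gap = 100 × (6805.6 − 6809.1) / 6809.1 = -0.05%.
R = 2.30 + 3.70 + 0.5 × (3.70 − 2.50) + 1 × (-0.05)
   = 2.30 + 3.7 + 0.6 − 0.05 = 6.55

6.55%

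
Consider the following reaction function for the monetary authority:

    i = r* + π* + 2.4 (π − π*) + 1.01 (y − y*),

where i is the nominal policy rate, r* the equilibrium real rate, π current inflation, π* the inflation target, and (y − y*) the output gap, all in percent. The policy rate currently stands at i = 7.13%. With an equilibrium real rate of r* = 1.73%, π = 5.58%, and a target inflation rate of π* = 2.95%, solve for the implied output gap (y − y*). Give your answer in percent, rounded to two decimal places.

1.01 (y − y*) = 7.13 − 1.73 − 2.95 − 2.4 × (5.58 − 2.95) = -3.862
(y − y*) = -3.862 / 1.01 = -3.82

-3.82%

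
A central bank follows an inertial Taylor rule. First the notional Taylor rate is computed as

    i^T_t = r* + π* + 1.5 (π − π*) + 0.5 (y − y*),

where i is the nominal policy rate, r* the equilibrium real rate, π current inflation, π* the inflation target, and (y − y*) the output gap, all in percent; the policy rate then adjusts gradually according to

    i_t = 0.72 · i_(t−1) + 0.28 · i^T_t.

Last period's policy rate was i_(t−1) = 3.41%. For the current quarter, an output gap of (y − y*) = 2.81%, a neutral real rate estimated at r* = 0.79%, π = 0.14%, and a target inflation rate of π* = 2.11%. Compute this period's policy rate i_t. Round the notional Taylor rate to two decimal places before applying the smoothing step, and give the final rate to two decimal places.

2.83%

i^T_t = 0.79 + 2.11 + 1.5 × (0.14 − 2.11) + 0.5 × 2.81
   = 0.79 + 2.11 − 2.955 + 1.405 = 1.35
i_t = 0.72 × 3.41 + 0.28 × 1.35 = 2.4552 + 0.378 = 2.83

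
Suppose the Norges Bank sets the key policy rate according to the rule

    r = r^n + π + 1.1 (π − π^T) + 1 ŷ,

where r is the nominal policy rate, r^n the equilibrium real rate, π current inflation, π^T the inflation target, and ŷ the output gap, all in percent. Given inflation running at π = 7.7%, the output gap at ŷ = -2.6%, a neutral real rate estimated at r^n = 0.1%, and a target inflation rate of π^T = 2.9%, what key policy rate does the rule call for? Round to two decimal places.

r = 0.1 + 7.7 + 1.1 × (7.7 − 2.9) + 1 × (-2.6)
   = 0.1 + 7.7 + 5.28 − 2.6 = 10.48

10.48%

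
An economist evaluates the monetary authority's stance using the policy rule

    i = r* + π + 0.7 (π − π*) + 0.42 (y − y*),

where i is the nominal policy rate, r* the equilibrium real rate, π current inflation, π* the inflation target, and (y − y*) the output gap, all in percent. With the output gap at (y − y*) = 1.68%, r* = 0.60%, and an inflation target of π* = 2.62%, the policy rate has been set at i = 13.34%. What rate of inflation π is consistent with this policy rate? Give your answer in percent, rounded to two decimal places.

8.16%

Collecting π: i = r* + (1 + 0.7) π − 0.7 π* + 0.42 (y − y*)
1.7 π = 13.34 − 0.60 + 0.7 × 2.62 − 0.42 × 1.68 = 13.8684
π = 13.8684 / 1.7 = 8.16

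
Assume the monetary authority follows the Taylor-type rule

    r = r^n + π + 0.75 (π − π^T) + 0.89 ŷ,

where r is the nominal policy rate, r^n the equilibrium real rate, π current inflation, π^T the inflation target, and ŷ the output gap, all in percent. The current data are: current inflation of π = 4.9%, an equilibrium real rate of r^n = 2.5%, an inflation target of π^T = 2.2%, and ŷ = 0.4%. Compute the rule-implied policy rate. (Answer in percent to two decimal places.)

r = 2.5 + 4.9 + 0.75 × (4.9 − 2.2) + 0.89 × 0.4
   = 2.5 + 4.9 + 2.025 + 0.356 = 9.78

9.78%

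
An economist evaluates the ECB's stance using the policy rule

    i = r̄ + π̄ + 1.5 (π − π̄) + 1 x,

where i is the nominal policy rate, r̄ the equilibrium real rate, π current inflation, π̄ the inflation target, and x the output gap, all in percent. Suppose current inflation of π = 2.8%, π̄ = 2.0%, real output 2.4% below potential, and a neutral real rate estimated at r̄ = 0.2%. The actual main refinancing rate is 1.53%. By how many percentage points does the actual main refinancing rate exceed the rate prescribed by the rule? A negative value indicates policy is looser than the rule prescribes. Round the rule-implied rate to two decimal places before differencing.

Output 2.4% below potential → x = -2.4.
i = 0.2 + 2.0 + 1.5 × (2.8 − 2.0) + 1 × (-2.4)
   = 0.2 + 2 + 1.2 − 2.4 = 1.00
Deviation = 1.53 − 1.00 = 0.53 pp.

0.53 pp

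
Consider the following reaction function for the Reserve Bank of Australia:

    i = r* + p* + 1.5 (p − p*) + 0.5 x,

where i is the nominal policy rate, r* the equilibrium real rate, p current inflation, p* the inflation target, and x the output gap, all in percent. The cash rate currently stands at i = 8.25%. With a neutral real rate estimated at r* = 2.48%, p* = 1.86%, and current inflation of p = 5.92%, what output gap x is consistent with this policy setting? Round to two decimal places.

0.5 x = 8.25 − 2.48 − 1.86 − 1.5 × (5.92 − 1.86) = -2.18
x = -2.18 / 0.5 = -4.36

-4.36%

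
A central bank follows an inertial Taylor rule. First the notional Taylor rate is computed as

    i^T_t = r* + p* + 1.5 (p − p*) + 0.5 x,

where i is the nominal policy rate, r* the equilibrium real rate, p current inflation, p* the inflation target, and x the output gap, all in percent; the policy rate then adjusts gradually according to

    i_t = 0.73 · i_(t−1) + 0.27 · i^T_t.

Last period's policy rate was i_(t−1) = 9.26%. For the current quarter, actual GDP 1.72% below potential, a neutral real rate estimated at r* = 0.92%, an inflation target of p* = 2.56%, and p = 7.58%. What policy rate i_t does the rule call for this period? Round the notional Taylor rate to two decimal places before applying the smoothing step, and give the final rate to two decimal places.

Output 1.72% below potential → x = -1.72.
i^T_t = 0.92 + 2.56 + 1.5 × (7.58 − 2.56) + 0.5 × (-1.72)
   = 0.92 + 2.56 + 7.53 − 0.86 = 10.15
i_t = 0.73 × 9.26 + 0.27 × 10.15 = 6.7598 + 2.7405 = 9.50

9.50%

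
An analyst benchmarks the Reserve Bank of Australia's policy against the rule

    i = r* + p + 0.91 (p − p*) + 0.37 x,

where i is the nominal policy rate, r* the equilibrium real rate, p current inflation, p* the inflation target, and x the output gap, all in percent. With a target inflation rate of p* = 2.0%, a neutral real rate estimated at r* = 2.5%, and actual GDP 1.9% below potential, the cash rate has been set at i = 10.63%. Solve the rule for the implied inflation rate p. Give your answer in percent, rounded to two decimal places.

5.58%

Output 1.9% below potential → x = -1.9.
Collecting p: i = r* + (1 + 0.91) p − 0.91 p* + 0.37 x
1.91 p = 10.63 − 2.5 + 0.91 × 2.0 − 0.37 × (-1.9) = 10.653
p = 10.653 / 1.91 = 5.58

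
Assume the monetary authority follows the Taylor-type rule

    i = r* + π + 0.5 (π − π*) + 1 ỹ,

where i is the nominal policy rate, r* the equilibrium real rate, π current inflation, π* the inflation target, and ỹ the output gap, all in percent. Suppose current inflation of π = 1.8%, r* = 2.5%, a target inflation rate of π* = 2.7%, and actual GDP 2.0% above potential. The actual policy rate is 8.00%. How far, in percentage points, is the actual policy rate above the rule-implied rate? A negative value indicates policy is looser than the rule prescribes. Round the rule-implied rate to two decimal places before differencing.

2.15 pp

Output 2.0% above potential → ỹ = 2.0.
i = 2.5 + 1.8 + 0.5 × (1.8 − 2.7) + 1 × 2.0
   = 2.5 + 1.8 − 0.45 + 2 = 5.85
Deviation = 8.00 − 5.85 = 2.15 pp.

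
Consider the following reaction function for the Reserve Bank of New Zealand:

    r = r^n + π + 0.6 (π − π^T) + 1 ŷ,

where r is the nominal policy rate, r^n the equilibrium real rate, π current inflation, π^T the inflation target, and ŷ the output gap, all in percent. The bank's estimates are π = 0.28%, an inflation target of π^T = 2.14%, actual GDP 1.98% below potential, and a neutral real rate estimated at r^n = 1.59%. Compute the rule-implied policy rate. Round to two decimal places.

Output 1.98% below potential → ŷ = -1.98.
r = 1.59 + 0.28 + 0.6 × (0.28 − 2.14) + 1 × (-1.98)
   = 1.59 + 0.28 − 1.116 − 1.98 = -1.23

-1.23%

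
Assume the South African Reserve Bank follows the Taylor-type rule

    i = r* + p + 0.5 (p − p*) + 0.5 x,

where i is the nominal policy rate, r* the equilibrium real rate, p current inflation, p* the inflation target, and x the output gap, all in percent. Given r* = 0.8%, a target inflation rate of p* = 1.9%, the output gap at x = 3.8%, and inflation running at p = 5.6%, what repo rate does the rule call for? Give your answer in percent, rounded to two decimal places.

i = 0.8 + 5.6 + 0.5 × (5.6 − 1.9) + 0.5 × 3.8
   = 0.8 + 5.6 + 1.85 + 1.9 = 10.15

10.15%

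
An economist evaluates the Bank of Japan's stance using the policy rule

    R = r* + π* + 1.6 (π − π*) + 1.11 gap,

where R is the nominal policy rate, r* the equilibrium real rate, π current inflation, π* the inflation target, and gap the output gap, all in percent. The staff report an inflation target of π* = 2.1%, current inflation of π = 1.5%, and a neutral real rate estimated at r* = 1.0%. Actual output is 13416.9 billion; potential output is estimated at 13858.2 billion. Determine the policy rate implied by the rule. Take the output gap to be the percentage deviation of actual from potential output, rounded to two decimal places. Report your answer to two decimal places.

Output gap = 100 × (13416.9 − 13858.2) / 13858.2 = -3.18%.
R = 1.00 + 2.10 + 1.6 × (1.50 − 2.10) + 1.11 × (-3.18)
   = 1.00 + 2.1 − 0.96 − 3.5298 = -1.39

-1.39%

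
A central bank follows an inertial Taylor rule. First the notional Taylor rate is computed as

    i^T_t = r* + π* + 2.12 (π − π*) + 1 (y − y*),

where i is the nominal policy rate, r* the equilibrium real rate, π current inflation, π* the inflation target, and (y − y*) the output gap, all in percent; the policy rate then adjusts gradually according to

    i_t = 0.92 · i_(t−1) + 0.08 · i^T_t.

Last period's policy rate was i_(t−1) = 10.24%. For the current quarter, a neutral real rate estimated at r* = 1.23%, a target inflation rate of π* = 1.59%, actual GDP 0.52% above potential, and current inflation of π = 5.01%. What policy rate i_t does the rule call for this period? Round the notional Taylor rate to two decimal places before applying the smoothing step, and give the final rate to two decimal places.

10.27%

Output 0.52% above potential → (y − y*) = 0.52.
i^T_t = 1.23 + 1.59 + 2.12 × (5.01 − 1.59) + 1 × 0.52
   = 1.23 + 1.59 + 7.2504 + 0.52 = 10.59
i_t = 0.92 × 10.24 + 0.08 × 10.59 = 9.4208 + 0.8472 = 10.27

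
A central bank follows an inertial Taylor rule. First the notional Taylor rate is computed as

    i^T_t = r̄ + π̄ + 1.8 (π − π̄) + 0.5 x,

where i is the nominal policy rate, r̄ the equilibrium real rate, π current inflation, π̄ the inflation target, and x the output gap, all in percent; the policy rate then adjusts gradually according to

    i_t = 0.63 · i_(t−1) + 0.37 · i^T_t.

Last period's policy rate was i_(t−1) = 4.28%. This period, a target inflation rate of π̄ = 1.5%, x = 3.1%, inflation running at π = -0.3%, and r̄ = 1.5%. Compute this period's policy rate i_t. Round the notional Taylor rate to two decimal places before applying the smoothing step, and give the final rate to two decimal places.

3.18%

i^T_t = 1.5 + 1.5 + 1.8 × (-0.3 − 1.5) + 0.5 × 3.1
   = 1.5 + 1.5 − 3.24 + 1.55 = 1.31
i_t = 0.63 × 4.28 + 0.37 × 1.31 = 2.6964 + 0.4847 = 3.18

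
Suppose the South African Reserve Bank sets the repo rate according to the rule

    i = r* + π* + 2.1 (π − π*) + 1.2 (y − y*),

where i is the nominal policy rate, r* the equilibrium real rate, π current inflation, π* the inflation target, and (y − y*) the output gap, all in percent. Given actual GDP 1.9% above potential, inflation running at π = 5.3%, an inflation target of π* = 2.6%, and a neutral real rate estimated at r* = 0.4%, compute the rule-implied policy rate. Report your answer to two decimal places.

Output 1.9% above potential → (y − y*) = 1.9.
i = 0.4 + 2.6 + 2.1 × (5.3 − 2.6) + 1.2 × 1.9
   = 0.4 + 2.6 + 5.67 + 2.28 = 10.95

10.95%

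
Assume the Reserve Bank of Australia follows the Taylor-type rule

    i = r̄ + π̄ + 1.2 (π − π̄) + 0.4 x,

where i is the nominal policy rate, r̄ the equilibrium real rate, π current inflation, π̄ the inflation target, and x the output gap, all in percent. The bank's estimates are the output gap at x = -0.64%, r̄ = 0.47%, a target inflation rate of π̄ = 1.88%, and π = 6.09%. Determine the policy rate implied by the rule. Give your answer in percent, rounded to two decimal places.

i = 0.47 + 1.88 + 1.2 × (6.09 − 1.88) + 0.4 × (-0.64)
   = 0.47 + 1.88 + 5.052 − 0.256 = 7.15

7.15%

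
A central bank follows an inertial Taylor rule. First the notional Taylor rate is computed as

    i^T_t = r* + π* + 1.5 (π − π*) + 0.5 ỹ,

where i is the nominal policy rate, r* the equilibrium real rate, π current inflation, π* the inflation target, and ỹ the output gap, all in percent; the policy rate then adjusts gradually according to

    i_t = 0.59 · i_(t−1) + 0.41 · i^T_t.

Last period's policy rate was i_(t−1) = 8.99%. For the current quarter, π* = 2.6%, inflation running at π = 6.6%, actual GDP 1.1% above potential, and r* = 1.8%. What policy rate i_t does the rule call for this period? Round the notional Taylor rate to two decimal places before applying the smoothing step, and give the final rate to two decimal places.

9.79%

Output 1.1% above potential → ỹ = 1.1.
i^T_t = 1.8 + 2.6 + 1.5 × (6.6 − 2.6) + 0.5 × 1.1
   = 1.8 + 2.6 + 6 + 0.55 = 10.95
i_t = 0.59 × 8.99 + 0.41 × 10.95 = 5.3041 + 4.4895 = 9.79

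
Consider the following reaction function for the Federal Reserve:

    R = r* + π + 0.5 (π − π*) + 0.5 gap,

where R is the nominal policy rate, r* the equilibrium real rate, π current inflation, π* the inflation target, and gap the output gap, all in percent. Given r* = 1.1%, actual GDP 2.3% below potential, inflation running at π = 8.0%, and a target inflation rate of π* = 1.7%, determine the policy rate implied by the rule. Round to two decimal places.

11.10%

Output 2.3% below potential → gap = -2.3.
R = 1.1 + 8.0 + 0.5 × (8.0 − 1.7) + 0.5 × (-2.3)
   = 1.1 + 8 + 3.15 − 1.15 = 11.10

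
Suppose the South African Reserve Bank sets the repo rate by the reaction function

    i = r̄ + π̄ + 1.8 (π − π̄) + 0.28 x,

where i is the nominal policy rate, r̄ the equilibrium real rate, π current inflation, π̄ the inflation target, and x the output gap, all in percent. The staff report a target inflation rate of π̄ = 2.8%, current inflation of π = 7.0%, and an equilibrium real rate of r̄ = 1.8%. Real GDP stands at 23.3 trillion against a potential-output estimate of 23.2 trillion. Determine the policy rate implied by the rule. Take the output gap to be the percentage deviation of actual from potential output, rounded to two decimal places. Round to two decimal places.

12.28%

Output gap = 100 × (23.3 − 23.2) / 23.2 = 0.43%.
i = 1.80 + 2.80 + 1.8 × (7.00 − 2.80) + 0.28 × 0.43
   = 1.80 + 2.8 + 7.56 + 0.1204 = 12.28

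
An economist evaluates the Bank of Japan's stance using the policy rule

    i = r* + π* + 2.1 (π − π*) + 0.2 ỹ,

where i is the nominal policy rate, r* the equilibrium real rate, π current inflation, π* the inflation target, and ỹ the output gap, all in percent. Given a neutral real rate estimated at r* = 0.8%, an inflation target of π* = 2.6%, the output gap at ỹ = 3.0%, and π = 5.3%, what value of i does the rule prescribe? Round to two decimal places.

i = 0.8 + 2.6 + 2.1 × (5.3 − 2.6) + 0.2 × 3.0
   = 0.8 + 2.6 + 5.67 + 0.6 = 9.67

9.67%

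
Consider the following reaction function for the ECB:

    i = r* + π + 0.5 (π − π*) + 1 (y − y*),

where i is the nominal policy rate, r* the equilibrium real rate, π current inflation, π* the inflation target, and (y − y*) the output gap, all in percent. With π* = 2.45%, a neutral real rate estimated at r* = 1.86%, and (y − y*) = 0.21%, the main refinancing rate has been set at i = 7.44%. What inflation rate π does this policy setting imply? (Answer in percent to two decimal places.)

Collecting π: i = r* + (1 + 0.5) π − 0.5 π* + 1 (y − y*)
1.5 π = 7.44 − 1.86 + 0.5 × 2.45 − 1 × 0.21 = 6.595
π = 6.595 / 1.5 = 4.40

4.40%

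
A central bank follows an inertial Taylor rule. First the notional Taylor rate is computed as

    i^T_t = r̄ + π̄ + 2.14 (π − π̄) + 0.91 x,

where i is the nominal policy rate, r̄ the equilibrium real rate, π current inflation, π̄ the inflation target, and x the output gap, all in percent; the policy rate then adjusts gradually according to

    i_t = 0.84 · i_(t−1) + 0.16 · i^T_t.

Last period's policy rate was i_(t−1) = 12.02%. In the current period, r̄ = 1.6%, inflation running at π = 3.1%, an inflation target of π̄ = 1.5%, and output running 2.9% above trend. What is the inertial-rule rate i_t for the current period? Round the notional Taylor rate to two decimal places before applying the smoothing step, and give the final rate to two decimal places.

Output 2.9% above potential → x = 2.9.
i^T_t = 1.6 + 1.5 + 2.14 × (3.1 − 1.5) + 0.91 × 2.9
   = 1.6 + 1.5 + 3.424 + 2.639 = 9.16
i_t = 0.84 × 12.02 + 0.16 × 9.16 = 10.0968 + 1.4656 = 11.56

11.56%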